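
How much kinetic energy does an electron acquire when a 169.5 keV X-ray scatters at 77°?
34.6644 keV

By energy conservation: K_e = E_initial - E_final

First find the scattered photon energy:
Initial wavelength: λ = hc/E = 7.3147 pm
Compton shift: Δλ = λ_C(1 - cos(77°)) = 1.8805 pm
Final wavelength: λ' = 7.3147 + 1.8805 = 9.1952 pm
Final photon energy: E' = hc/λ' = 134.8356 keV

Electron kinetic energy:
K_e = E - E' = 169.5000 - 134.8356 = 34.6644 keV

(Intermediate values are shown rounded; full precision is carried through to the final answer.)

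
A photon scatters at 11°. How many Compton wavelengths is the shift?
0.0184 λ_C

The Compton shift formula is:
Δλ = λ_C(1 - cos θ)

Dividing both sides by λ_C:
Δλ/λ_C = 1 - cos θ

For θ = 11°:
Δλ/λ_C = 1 - cos(11°)
Δλ/λ_C = 1 - 0.9816
Δλ/λ_C = 0.0184

This means the shift is 0.0184 × λ_C = 0.0446 pm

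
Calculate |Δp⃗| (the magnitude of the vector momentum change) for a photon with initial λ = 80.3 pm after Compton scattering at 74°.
9.8266e-24 kg·m/s

Photon momentum magnitude is p = h/λ.

Initial momentum:
p₀ = h/λ = 6.6261e-34/8.0300e-11 = 8.2516e-24 kg·m/s

After scattering:
λ' = λ + Δλ = 80.3 + 1.7575 = 82.0575 pm
p' = h/λ' = 6.6261e-34/8.2058e-11 = 8.0749e-24 kg·m/s

Momentum is a vector; the scattered photon's direction makes angle θ = 74° with the incident direction. The magnitude of the vector change Δp⃗ = p⃗₀ − p⃗' is found from the law of cosines:
|Δp⃗|² = p₀² + p'² − 2p₀p'cos θ
|Δp⃗|² = (8.2516e-24)² + (8.0749e-24)² − 2·8.2516e-24·8.0749e-24·cos(74°)
|Δp⃗| = 9.8266e-24 kg·m/s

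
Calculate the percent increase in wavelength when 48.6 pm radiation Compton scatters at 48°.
1.6518%

Calculate the Compton shift:
Δλ = λ_C(1 - cos(48°))
Δλ = 2.4263 × (1 - cos(48°))
Δλ = 2.4263 × 0.3309
Δλ = 0.8028 pm

Percentage change:
(Δλ/λ₀) × 100 = (0.8028/48.6) × 100
= 1.6518%

(Intermediate values are shown rounded; full precision is carried through to the final answer.)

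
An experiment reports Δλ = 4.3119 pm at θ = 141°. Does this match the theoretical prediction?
Yes, consistent

Calculate the expected shift for θ = 141°:

Δλ_expected = λ_C(1 - cos(141°))
Δλ_expected = 2.4263 × (1 - cos(141°))
Δλ_expected = 2.4263 × 1.7771
Δλ_expected = 4.3119 pm

Given shift: 4.3119 pm
Expected shift: 4.3119 pm
Difference: 0.0000 pm

The values match. This is consistent with Compton scattering at the stated angle.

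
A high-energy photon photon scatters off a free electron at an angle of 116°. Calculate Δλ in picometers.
3.4899 pm

Using the Compton scattering formula:
Δλ = λ_C(1 - cos θ)

where λ_C = h/(m_e·c) ≈ 2.4263 pm is the Compton wavelength of an electron.

For θ = 116°:
cos(116°) = -0.4384
1 - cos(116°) = 1.4384

Δλ = 2.4263 × 1.4384
Δλ = 3.4899 pm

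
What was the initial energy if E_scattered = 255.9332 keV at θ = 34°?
279.9000 keV

Convert final energy to wavelength (hc ≈ 1239.842 keV·pm):
λ' = hc/E' = 1239.842 / 255.9332 = 4.8444 pm

Calculate the Compton shift:
Δλ = λ_C(1 - cos(34°))
Δλ = 2.4263 × (1 - cos(34°))
Δλ = 0.4148 pm

Initial wavelength:
λ = λ' - Δλ = 4.8444 - 0.4148 = 4.4296 pm

Initial energy:
E = hc/λ = 1239.842 / 4.4296 = 279.9000 keV

(Intermediate values are shown rounded; full precision is carried through to the final answer.)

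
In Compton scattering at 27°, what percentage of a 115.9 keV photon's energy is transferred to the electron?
0.0241 (or 2.41%)

Calculate initial and final photon energies:

Initial: E₀ = 115.9 keV → λ₀ = 10.6975 pm
Compton shift: Δλ = 0.2645 pm
Final wavelength: λ' = 10.9620 pm
Final energy: E' = 113.1040 keV

Fractional energy loss:
(E₀ - E')/E₀ = (115.9000 - 113.1040)/115.9000
= 2.7960/115.9000
= 0.0241
= 2.41%

(Intermediate values are shown rounded; full precision is carried through to the final answer.)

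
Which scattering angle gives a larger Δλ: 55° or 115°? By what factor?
115° produces the larger shift by a factor of 3.336

Calculate both shifts using Δλ = λ_C(1 - cos θ):

For θ₁ = 55°:
Δλ₁ = 2.4263 × (1 - cos(55°))
Δλ₁ = 2.4263 × 0.4264
Δλ₁ = 1.0346 pm

For θ₂ = 115°:
Δλ₂ = 2.4263 × (1 - cos(115°))
Δλ₂ = 2.4263 × 1.4226
Δλ₂ = 3.4517 pm

The 115° angle produces the larger shift.
Ratio: 3.4517/1.0346 = 3.336

(Intermediate values are shown rounded; full precision is carried through to the final answer.)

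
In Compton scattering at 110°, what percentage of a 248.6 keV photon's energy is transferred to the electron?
0.3950 (or 39.50%)

Calculate initial and final photon energies:

Initial: E₀ = 248.6 keV → λ₀ = 4.9873 pm
Compton shift: Δλ = 3.2562 pm
Final wavelength: λ' = 8.2435 pm
Final energy: E' = 150.4032 keV

Fractional energy loss:
(E₀ - E')/E₀ = (248.6000 - 150.4032)/248.6000
= 98.1968/248.6000
= 0.3950
= 39.50%

(Intermediate values are shown rounded; full precision is carried through to the final answer.)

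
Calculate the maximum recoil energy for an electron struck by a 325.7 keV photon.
182.5199 keV

Maximum energy transfer occurs at θ = 180° (backscattering).

Initial photon: E₀ = 325.7 keV → λ₀ = 3.8067 pm

Maximum Compton shift (at 180°):
Δλ_max = 2λ_C = 2 × 2.4263 = 4.8526 pm

Final wavelength:
λ' = 3.8067 + 4.8526 = 8.6593 pm

Minimum photon energy (maximum energy to electron):
E'_min = hc/λ' = 143.1801 keV

Maximum electron kinetic energy:
K_max = E₀ - E'_min = 325.7000 - 143.1801 = 182.5199 keV

(Intermediate values are shown rounded; full precision is carried through to the final answer.)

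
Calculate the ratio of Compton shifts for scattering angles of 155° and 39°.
155° produces the larger shift by a factor of 8.554

Calculate both shifts using Δλ = λ_C(1 - cos θ):

For θ₁ = 39°:
Δλ₁ = 2.4263 × (1 - cos(39°))
Δλ₁ = 2.4263 × 0.2229
Δλ₁ = 0.5407 pm

For θ₂ = 155°:
Δλ₂ = 2.4263 × (1 - cos(155°))
Δλ₂ = 2.4263 × 1.9063
Δλ₂ = 4.6253 pm

The 155° angle produces the larger shift.
Ratio: 4.6253/0.5407 = 8.554

(Intermediate values are shown rounded; full precision is carried through to the final answer.)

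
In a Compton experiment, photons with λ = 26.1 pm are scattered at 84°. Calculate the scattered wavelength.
28.2727 pm

Using the Compton scattering formula:
λ' = λ + Δλ = λ + λ_C(1 - cos θ)

Given:
- Initial wavelength λ = 26.1 pm
- Scattering angle θ = 84°
- Compton wavelength λ_C ≈ 2.4263 pm

Calculate the shift:
Δλ = 2.4263 × (1 - cos(84°))
Δλ = 2.4263 × 0.8955
Δλ = 2.1727 pm

Final wavelength:
λ' = 26.1 + 2.1727 = 28.2727 pm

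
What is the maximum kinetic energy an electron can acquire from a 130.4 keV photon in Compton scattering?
44.0637 keV

Maximum energy transfer occurs at θ = 180° (backscattering).

Initial photon: E₀ = 130.4 keV → λ₀ = 9.5080 pm

Maximum Compton shift (at 180°):
Δλ_max = 2λ_C = 2 × 2.4263 = 4.8526 pm

Final wavelength:
λ' = 9.5080 + 4.8526 = 14.3606 pm

Minimum photon energy (maximum energy to electron):
E'_min = hc/λ' = 86.3363 keV

Maximum electron kinetic energy:
K_max = E₀ - E'_min = 130.4000 - 86.3363 = 44.0637 keV

(Intermediate values are shown rounded; full precision is carried through to the final answer.)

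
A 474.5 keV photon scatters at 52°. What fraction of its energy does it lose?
0.2630 (or 26.30%)

Calculate initial and final photon energies:

Initial: E₀ = 474.5 keV → λ₀ = 2.6129 pm
Compton shift: Δλ = 0.9325 pm
Final wavelength: λ' = 3.5455 pm
Final energy: E' = 349.6976 keV

Fractional energy loss:
(E₀ - E')/E₀ = (474.5000 - 349.6976)/474.5000
= 124.8024/474.5000
= 0.2630
= 26.30%

(Intermediate values are shown rounded; full precision is carried through to the final answer.)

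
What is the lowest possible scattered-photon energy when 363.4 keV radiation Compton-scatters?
150.0220 keV (at θ = 180°)

The scattered photon has minimum energy when its wavelength is maximum, i.e., when the Compton shift Δλ = λ_C(1 − cos θ) is maximum. This occurs at θ = 180° (backscattering), giving Δλ_max = 2λ_C = 4.8526 pm.

Initial wavelength: λ₀ = hc/E₀ = 3.4118 pm
Maximum final wavelength: λ'_max = λ₀ + 2λ_C = 3.4118 + 4.8526 = 8.2644 pm
Minimum final energy: E'_min = hc/λ'_max = 150.0220 keV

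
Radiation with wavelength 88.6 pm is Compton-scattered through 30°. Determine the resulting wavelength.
88.9251 pm

Using the Compton scattering formula:
λ' = λ + Δλ = λ + λ_C(1 - cos θ)

Given:
- Initial wavelength λ = 88.6 pm
- Scattering angle θ = 30°
- Compton wavelength λ_C ≈ 2.4263 pm

Calculate the shift:
Δλ = 2.4263 × (1 - cos(30°))
Δλ = 2.4263 × 0.1340
Δλ = 0.3251 pm

Final wavelength:
λ' = 88.6 + 0.3251 = 88.9251 pm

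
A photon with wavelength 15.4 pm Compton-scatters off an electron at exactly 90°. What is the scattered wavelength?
17.8263 pm

Using the Compton formula: λ' = λ + λ_C(1 − cos θ)

For θ = 90°, cos θ = 0 (exact) = 0.0000, so:
1 − cos 90° = 1 − (0) = 1.0000

Δλ = λ_C × 1.0000 = 2.4263 × 1.0000 = 2.4263 pm

λ' = 15.4 + 2.4263 = 17.8263 pm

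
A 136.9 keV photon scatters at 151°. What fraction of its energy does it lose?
0.3343 (or 33.43%)

Calculate initial and final photon energies:

Initial: E₀ = 136.9 keV → λ₀ = 9.0566 pm
Compton shift: Δλ = 4.5484 pm
Final wavelength: λ' = 13.6050 pm
Final energy: E' = 91.1316 keV

Fractional energy loss:
(E₀ - E')/E₀ = (136.9000 - 91.1316)/136.9000
= 45.7684/136.9000
= 0.3343
= 33.43%

(Intermediate values are shown rounded; full precision is carried through to the final answer.)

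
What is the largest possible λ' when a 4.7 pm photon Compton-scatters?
9.5526 pm (at θ = 180°)

The Compton shift is Δλ = λ_C(1 − cos θ).

Since cos θ ranges from −1 to 1, the factor (1 − cos θ) ranges from 0 to 2; the maximum shift occurs at θ = 180° (backscattering):
Δλ_max = 2λ_C = 2 × 2.4263 pm = 4.8526 pm

Maximum scattered wavelength:
λ'_max = λ₀ + Δλ_max = 4.7 + 4.8526 = 9.5526 pm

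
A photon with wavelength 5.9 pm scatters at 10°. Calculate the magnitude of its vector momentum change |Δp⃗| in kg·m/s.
1.9528e-23 kg·m/s

Photon momentum magnitude is p = h/λ.

Initial momentum:
p₀ = h/λ = 6.6261e-34/5.9000e-12 = 1.1231e-22 kg·m/s

After scattering:
λ' = λ + Δλ = 5.9 + 0.0369 = 5.9369 pm
p' = h/λ' = 6.6261e-34/5.9369e-12 = 1.1161e-22 kg·m/s

Momentum is a vector; the scattered photon's direction makes angle θ = 10° with the incident direction. The magnitude of the vector change Δp⃗ = p⃗₀ − p⃗' is found from the law of cosines:
|Δp⃗|² = p₀² + p'² − 2p₀p'cos θ
|Δp⃗|² = (1.1231e-22)² + (1.1161e-22)² − 2·1.1231e-22·1.1161e-22·cos(10°)
|Δp⃗| = 1.9528e-23 kg·m/s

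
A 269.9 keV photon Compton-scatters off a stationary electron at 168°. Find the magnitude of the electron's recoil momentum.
2.1374e-22 kg·m/s

The electron is initially at rest, so by conservation of momentum:
p⃗_e = p⃗₀ − p⃗'  (incident photon momentum minus scattered photon momentum)

Photon momentum magnitudes (p = h/λ = E/c):
λ₀ = hc/E₀ = 4.5937 pm → p₀ = h/λ₀ = 1.4424e-22 kg·m/s
Δλ = λ_C(1 − cos 168°) = 4.7996 pm
λ' = 9.3933 pm → p' = h/λ' = 7.0540e-23 kg·m/s

The scattered photon makes angle θ = 168° with the incident direction, so by the law of cosines:
|p⃗_e|² = p₀² + p'² − 2p₀p'cos θ
|p⃗_e|² = (1.4424e-22)² + (7.0540e-23)² − 2·1.4424e-22·7.0540e-23·cos(168°)
|p⃗_e| = 2.1374e-22 kg·m/s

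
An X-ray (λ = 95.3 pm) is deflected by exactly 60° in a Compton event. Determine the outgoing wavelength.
96.5132 pm

Using the Compton formula: λ' = λ + λ_C(1 − cos θ)

For θ = 60°, cos θ = 1/2 (exact) = 0.5000, so:
1 − cos 60° = 1 − (1/2) = 0.5000

Δλ = λ_C × 0.5000 = 2.4263 × 0.5000 = 1.2132 pm

λ' = 95.3 + 1.2132 = 96.5132 pm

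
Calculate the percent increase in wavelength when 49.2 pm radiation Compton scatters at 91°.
5.0176%

Calculate the Compton shift:
Δλ = λ_C(1 - cos(91°))
Δλ = 2.4263 × (1 - cos(91°))
Δλ = 2.4263 × 1.0175
Δλ = 2.4687 pm

Percentage change:
(Δλ/λ₀) × 100 = (2.4687/49.2) × 100
= 5.0176%

(Intermediate values are shown rounded; full precision is carried through to the final answer.)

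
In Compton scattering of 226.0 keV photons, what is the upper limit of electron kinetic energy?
106.0770 keV

Maximum energy transfer occurs at θ = 180° (backscattering).

Initial photon: E₀ = 226.0 keV → λ₀ = 5.4860 pm

Maximum Compton shift (at 180°):
Δλ_max = 2λ_C = 2 × 2.4263 = 4.8526 pm

Final wavelength:
λ' = 5.4860 + 4.8526 = 10.3386 pm

Minimum photon energy (maximum energy to electron):
E'_min = hc/λ' = 119.9230 keV

Maximum electron kinetic energy:
K_max = E₀ - E'_min = 226.0000 - 119.9230 = 106.0770 keV

(Intermediate values are shown rounded; full precision is carried through to the final answer.)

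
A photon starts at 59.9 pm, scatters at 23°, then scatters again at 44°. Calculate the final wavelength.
60.7738 pm

Apply Compton shift twice:

First scattering at θ₁ = 23°:
Δλ₁ = λ_C(1 - cos(23°))
Δλ₁ = 2.4263 × 0.0795
Δλ₁ = 0.1929 pm

After first scattering:
λ₁ = 59.9 + 0.1929 = 60.0929 pm

Second scattering at θ₂ = 44°:
Δλ₂ = λ_C(1 - cos(44°))
Δλ₂ = 2.4263 × 0.2807
Δλ₂ = 0.6810 pm

Final wavelength:
λ₂ = 60.0929 + 0.6810 = 60.7738 pm

Total shift: Δλ_total = 0.1929 + 0.6810 = 0.8738 pm

(Intermediate values are shown rounded; full precision is carried through to the final answer.)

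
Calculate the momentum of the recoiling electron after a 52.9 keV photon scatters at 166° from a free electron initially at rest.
5.1371e-23 kg·m/s

The electron is initially at rest, so by conservation of momentum:
p⃗_e = p⃗₀ − p⃗'  (incident photon momentum minus scattered photon momentum)

Photon momentum magnitudes (p = h/λ = E/c):
λ₀ = hc/E₀ = 23.4375 pm → p₀ = h/λ₀ = 2.8271e-23 kg·m/s
Δλ = λ_C(1 − cos 166°) = 4.7805 pm
λ' = 28.2180 pm → p' = h/λ' = 2.3482e-23 kg·m/s

The scattered photon makes angle θ = 166° with the incident direction, so by the law of cosines:
|p⃗_e|² = p₀² + p'² − 2p₀p'cos θ
|p⃗_e|² = (2.8271e-23)² + (2.3482e-23)² − 2·2.8271e-23·2.3482e-23·cos(166°)
|p⃗_e| = 5.1371e-23 kg·m/s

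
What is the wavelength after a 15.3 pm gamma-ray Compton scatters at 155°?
19.9253 pm

Using the Compton scattering formula:
λ' = λ + Δλ = λ + λ_C(1 - cos θ)

Given:
- Initial wavelength λ = 15.3 pm
- Scattering angle θ = 155°
- Compton wavelength λ_C ≈ 2.4263 pm

Calculate the shift:
Δλ = 2.4263 × (1 - cos(155°))
Δλ = 2.4263 × 1.9063
Δλ = 4.6253 pm

Final wavelength:
λ' = 15.3 + 4.6253 = 19.9253 pm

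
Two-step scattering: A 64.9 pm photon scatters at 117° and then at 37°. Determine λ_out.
68.9164 pm

Apply Compton shift twice:

First scattering at θ₁ = 117°:
Δλ₁ = λ_C(1 - cos(117°))
Δλ₁ = 2.4263 × 1.4540
Δλ₁ = 3.5278 pm

After first scattering:
λ₁ = 64.9 + 3.5278 = 68.4278 pm

Second scattering at θ₂ = 37°:
Δλ₂ = λ_C(1 - cos(37°))
Δλ₂ = 2.4263 × 0.2014
Δλ₂ = 0.4886 pm

Final wavelength:
λ₂ = 68.4278 + 0.4886 = 68.9164 pm

Total shift: Δλ_total = 3.5278 + 0.4886 = 4.0164 pm

(Intermediate values are shown rounded; full precision is carried through to the final answer.)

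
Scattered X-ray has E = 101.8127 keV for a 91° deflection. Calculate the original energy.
127.7000 keV

Convert final energy to wavelength (hc ≈ 1239.842 keV·pm):
λ' = hc/E' = 1239.842 / 101.8127 = 12.1777 pm

Calculate the Compton shift:
Δλ = λ_C(1 - cos(91°))
Δλ = 2.4263 × (1 - cos(91°))
Δλ = 2.4687 pm

Initial wavelength:
λ = λ' - Δλ = 12.1777 - 2.4687 = 9.7090 pm

Initial energy:
E = hc/λ = 1239.842 / 9.7090 = 127.7000 keV

(Intermediate values are shown rounded; full precision is carried through to the final answer.)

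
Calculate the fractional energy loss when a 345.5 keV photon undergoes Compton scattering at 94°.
0.4197 (or 41.97%)

Calculate initial and final photon energies:

Initial: E₀ = 345.5 keV → λ₀ = 3.5885 pm
Compton shift: Δλ = 2.5956 pm
Final wavelength: λ' = 6.1841 pm
Final energy: E' = 200.4885 keV

Fractional energy loss:
(E₀ - E')/E₀ = (345.5000 - 200.4885)/345.5000
= 145.0115/345.5000
= 0.4197
= 41.97%

(Intermediate values are shown rounded; full precision is carried through to the final answer.)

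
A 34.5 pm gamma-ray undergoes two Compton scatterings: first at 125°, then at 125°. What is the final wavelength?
42.1360 pm

Apply Compton shift twice:

First scattering at θ₁ = 125°:
Δλ₁ = λ_C(1 - cos(125°))
Δλ₁ = 2.4263 × 1.5736
Δλ₁ = 3.8180 pm

After first scattering:
λ₁ = 34.5 + 3.8180 = 38.3180 pm

Second scattering at θ₂ = 125°:
Δλ₂ = λ_C(1 - cos(125°))
Δλ₂ = 2.4263 × 1.5736
Δλ₂ = 3.8180 pm

Final wavelength:
λ₂ = 38.3180 + 3.8180 = 42.1360 pm

Total shift: Δλ_total = 3.8180 + 3.8180 = 7.6360 pm

(Intermediate values are shown rounded; full precision is carried through to the final answer.)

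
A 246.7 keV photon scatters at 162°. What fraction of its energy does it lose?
0.4850 (or 48.50%)

Calculate initial and final photon energies:

Initial: E₀ = 246.7 keV → λ₀ = 5.0257 pm
Compton shift: Δλ = 4.7339 pm
Final wavelength: λ' = 9.7596 pm
Final energy: E' = 127.0385 keV

Fractional energy loss:
(E₀ - E')/E₀ = (246.7000 - 127.0385)/246.7000
= 119.6615/246.7000
= 0.4850
= 48.50%

(Intermediate values are shown rounded; full precision is carried through to the final answer.)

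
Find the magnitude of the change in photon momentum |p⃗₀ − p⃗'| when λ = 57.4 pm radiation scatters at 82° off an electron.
1.4884e-23 kg·m/s

Photon momentum magnitude is p = h/λ.

Initial momentum:
p₀ = h/λ = 6.6261e-34/5.7400e-11 = 1.1544e-23 kg·m/s

After scattering:
λ' = λ + Δλ = 57.4 + 2.0886 = 59.4886 pm
p' = h/λ' = 6.6261e-34/5.9489e-11 = 1.1138e-23 kg·m/s

Momentum is a vector; the scattered photon's direction makes angle θ = 82° with the incident direction. The magnitude of the vector change Δp⃗ = p⃗₀ − p⃗' is found from the law of cosines:
|Δp⃗|² = p₀² + p'² − 2p₀p'cos θ
|Δp⃗|² = (1.1544e-23)² + (1.1138e-23)² − 2·1.1544e-23·1.1138e-23·cos(82°)
|Δp⃗| = 1.4884e-23 kg·m/s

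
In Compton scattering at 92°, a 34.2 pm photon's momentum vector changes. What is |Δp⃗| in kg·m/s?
2.6936e-23 kg·m/s

Photon momentum magnitude is p = h/λ.

Initial momentum:
p₀ = h/λ = 6.6261e-34/3.4200e-11 = 1.9374e-23 kg·m/s

After scattering:
λ' = λ + Δλ = 34.2 + 2.5110 = 36.7110 pm
p' = h/λ' = 6.6261e-34/3.6711e-11 = 1.8049e-23 kg·m/s

Momentum is a vector; the scattered photon's direction makes angle θ = 92° with the incident direction. The magnitude of the vector change Δp⃗ = p⃗₀ − p⃗' is found from the law of cosines:
|Δp⃗|² = p₀² + p'² − 2p₀p'cos θ
|Δp⃗|² = (1.9374e-23)² + (1.8049e-23)² − 2·1.9374e-23·1.8049e-23·cos(92°)
|Δp⃗| = 2.6936e-23 kg·m/s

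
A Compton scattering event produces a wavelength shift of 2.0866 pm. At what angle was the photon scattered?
81.95°

From the Compton formula Δλ = λ_C(1 - cos θ), we can solve for θ:

cos θ = 1 - Δλ/λ_C

Given:
- Δλ = 2.0866 pm
- λ_C = h/(m_e·c) ≈ 2.42631024 pm

cos θ = 1 - 2.0866/2.42631024
cos θ = 1 - 0.859989
cos θ = 0.140011

θ = arccos(0.140011)
θ = 81.95°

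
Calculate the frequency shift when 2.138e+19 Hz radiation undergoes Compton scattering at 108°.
3.948e+18 Hz (decrease)

Convert frequency to wavelength (c = 299792458 m/s):
λ₀ = c/f₀ = 299792458/2.138e+19 = 1.4022098e-11 m = 14.0221 pm

Calculate Compton shift:
Δλ = λ_C(1 - cos(108°)) = 3.1761 pm

Final wavelength:
λ' = λ₀ + Δλ = 14.0221 + 3.1761 = 17.1982 pm

Final frequency:
f' = c/λ' = 299792458/1.7198179e-11 = 1.7431639e+19 Hz

Frequency shift (decrease):
Δf = f₀ - f' = 2.138e+19 - 1.7431639e+19 = 3.948e+18 Hz

(Intermediate values are shown rounded; full precision is carried through to the final answer.)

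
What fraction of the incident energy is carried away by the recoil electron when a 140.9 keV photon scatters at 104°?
0.2551 (or 25.51%)

Calculate initial and final photon energies:

Initial: E₀ = 140.9 keV → λ₀ = 8.7994 pm
Compton shift: Δλ = 3.0133 pm
Final wavelength: λ' = 11.8127 pm
Final energy: E' = 104.9581 keV

Fractional energy loss:
(E₀ - E')/E₀ = (140.9000 - 104.9581)/140.9000
= 35.9419/140.9000
= 0.2551
= 25.51%

(Intermediate values are shown rounded; full precision is carried through to the final answer.)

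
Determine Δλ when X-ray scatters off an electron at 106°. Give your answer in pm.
3.0951 pm

Using the Compton scattering formula:
Δλ = λ_C(1 - cos θ)

where λ_C = h/(m_e·c) ≈ 2.4263 pm is the Compton wavelength of an electron.

For θ = 106°:
cos(106°) = -0.2756
1 - cos(106°) = 1.2756

Δλ = 2.4263 × 1.2756
Δλ = 3.0951 pm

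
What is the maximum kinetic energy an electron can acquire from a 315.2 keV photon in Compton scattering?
174.0864 keV

Maximum energy transfer occurs at θ = 180° (backscattering).

Initial photon: E₀ = 315.2 keV → λ₀ = 3.9335 pm

Maximum Compton shift (at 180°):
Δλ_max = 2λ_C = 2 × 2.4263 = 4.8526 pm

Final wavelength:
λ' = 3.9335 + 4.8526 = 8.7861 pm

Minimum photon energy (maximum energy to electron):
E'_min = hc/λ' = 141.1136 keV

Maximum electron kinetic energy:
K_max = E₀ - E'_min = 315.2000 - 141.1136 = 174.0864 keV

(Intermediate values are shown rounded; full precision is carried through to the final answer.)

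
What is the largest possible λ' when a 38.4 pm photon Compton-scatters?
43.2526 pm (at θ = 180°)

The Compton shift is Δλ = λ_C(1 − cos θ).

Since cos θ ranges from −1 to 1, the factor (1 − cos θ) ranges from 0 to 2; the maximum shift occurs at θ = 180° (backscattering):
Δλ_max = 2λ_C = 2 × 2.4263 pm = 4.8526 pm

Maximum scattered wavelength:
λ'_max = λ₀ + Δλ_max = 38.4 + 4.8526 = 43.2526 pm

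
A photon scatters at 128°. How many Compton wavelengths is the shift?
1.6157 λ_C

The Compton shift formula is:
Δλ = λ_C(1 - cos θ)

Dividing both sides by λ_C:
Δλ/λ_C = 1 - cos θ

For θ = 128°:
Δλ/λ_C = 1 - cos(128°)
Δλ/λ_C = 1 - -0.6157
Δλ/λ_C = 1.6157

This means the shift is 1.6157 × λ_C = 3.9201 pm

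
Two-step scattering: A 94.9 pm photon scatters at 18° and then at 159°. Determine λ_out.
99.7102 pm

Apply Compton shift twice:

First scattering at θ₁ = 18°:
Δλ₁ = λ_C(1 - cos(18°))
Δλ₁ = 2.4263 × 0.0489
Δλ₁ = 0.1188 pm

After first scattering:
λ₁ = 94.9 + 0.1188 = 95.0188 pm

Second scattering at θ₂ = 159°:
Δλ₂ = λ_C(1 - cos(159°))
Δλ₂ = 2.4263 × 1.9336
Δλ₂ = 4.6915 pm

Final wavelength:
λ₂ = 95.0188 + 4.6915 = 99.7102 pm

Total shift: Δλ_total = 0.1188 + 4.6915 = 4.8102 pm

(Intermediate values are shown rounded; full precision is carried through to the final answer.)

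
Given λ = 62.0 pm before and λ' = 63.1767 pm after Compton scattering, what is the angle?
59.00°

First find the wavelength shift:
Δλ = λ' - λ = 63.1767 - 62.0 = 1.1767 pm

Using Δλ = λ_C(1 - cos θ), with λ_C = h/(m_e·c) ≈ 2.42631024 pm:
cos θ = 1 - Δλ/λ_C
cos θ = 1 - 1.1767/2.42631024
cos θ = 0.515025

θ = arccos(0.515025)
θ = 59.00°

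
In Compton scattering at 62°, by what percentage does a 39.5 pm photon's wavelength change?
3.2588%

Calculate the Compton shift:
Δλ = λ_C(1 - cos(62°))
Δλ = 2.4263 × (1 - cos(62°))
Δλ = 2.4263 × 0.5305
Δλ = 1.2872 pm

Percentage change:
(Δλ/λ₀) × 100 = (1.2872/39.5) × 100
= 3.2588%

(Intermediate values are shown rounded; full precision is carried through to the final answer.)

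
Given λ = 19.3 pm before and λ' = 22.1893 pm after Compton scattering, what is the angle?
101.00°

First find the wavelength shift:
Δλ = λ' - λ = 22.1893 - 19.3 = 2.8893 pm

Using Δλ = λ_C(1 - cos θ), with λ_C = h/(m_e·c) ≈ 2.42631024 pm:
cos θ = 1 - Δλ/λ_C
cos θ = 1 - 2.8893/2.42631024
cos θ = -0.190821

θ = arccos(-0.190821)
θ = 101.00°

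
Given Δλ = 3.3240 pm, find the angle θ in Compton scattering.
111.71°

From the Compton formula Δλ = λ_C(1 - cos θ), we can solve for θ:

cos θ = 1 - Δλ/λ_C

Given:
- Δλ = 3.3240 pm
- λ_C = h/(m_e·c) ≈ 2.42631024 pm

cos θ = 1 - 3.3240/2.42631024
cos θ = 1 - 1.369981
cos θ = -0.369981

θ = arccos(-0.369981)
θ = 111.71°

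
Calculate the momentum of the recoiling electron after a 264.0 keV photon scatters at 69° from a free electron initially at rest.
1.4290e-22 kg·m/s

The electron is initially at rest, so by conservation of momentum:
p⃗_e = p⃗₀ − p⃗'  (incident photon momentum minus scattered photon momentum)

Photon momentum magnitudes (p = h/λ = E/c):
λ₀ = hc/E₀ = 4.6964 pm → p₀ = h/λ₀ = 1.4109e-22 kg·m/s
Δλ = λ_C(1 − cos 69°) = 1.5568 pm
λ' = 6.2532 pm → p' = h/λ' = 1.0596e-22 kg·m/s

The scattered photon makes angle θ = 69° with the incident direction, so by the law of cosines:
|p⃗_e|² = p₀² + p'² − 2p₀p'cos θ
|p⃗_e|² = (1.4109e-22)² + (1.0596e-22)² − 2·1.4109e-22·1.0596e-22·cos(69°)
|p⃗_e| = 1.4290e-22 kg·m/s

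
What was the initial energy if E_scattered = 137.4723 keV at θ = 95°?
194.2999 keV

Convert final energy to wavelength (hc ≈ 1239.842 keV·pm):
λ' = hc/E' = 1239.842 / 137.4723 = 9.0188 pm

Calculate the Compton shift:
Δλ = λ_C(1 - cos(95°))
Δλ = 2.4263 × (1 - cos(95°))
Δλ = 2.6378 pm

Initial wavelength:
λ = λ' - Δλ = 9.0188 - 2.6378 = 6.3811 pm

Initial energy:
E = hc/λ = 1239.842 / 6.3811 = 194.2999 keV

(Intermediate values are shown rounded; full precision is carried through to the final answer.)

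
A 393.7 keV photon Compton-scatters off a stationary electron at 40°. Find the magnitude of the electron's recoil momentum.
1.3632e-22 kg·m/s

The electron is initially at rest, so by conservation of momentum:
p⃗_e = p⃗₀ − p⃗'  (incident photon momentum minus scattered photon momentum)

Photon momentum magnitudes (p = h/λ = E/c):
λ₀ = hc/E₀ = 3.1492 pm → p₀ = h/λ₀ = 2.1040e-22 kg·m/s
Δλ = λ_C(1 − cos 40°) = 0.5676 pm
λ' = 3.7169 pm → p' = h/λ' = 1.7827e-22 kg·m/s

The scattered photon makes angle θ = 40° with the incident direction, so by the law of cosines:
|p⃗_e|² = p₀² + p'² − 2p₀p'cos θ
|p⃗_e|² = (2.1040e-22)² + (1.7827e-22)² − 2·2.1040e-22·1.7827e-22·cos(40°)
|p⃗_e| = 1.3632e-22 kg·m/s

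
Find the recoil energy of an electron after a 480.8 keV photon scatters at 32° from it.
60.1422 keV

By energy conservation: K_e = E_initial - E_final

First find the scattered photon energy:
Initial wavelength: λ = hc/E = 2.5787 pm
Compton shift: Δλ = λ_C(1 - cos(32°)) = 0.3687 pm
Final wavelength: λ' = 2.5787 + 0.3687 = 2.9474 pm
Final photon energy: E' = hc/λ' = 420.6578 keV

Electron kinetic energy:
K_e = E - E' = 480.8000 - 420.6578 = 60.1422 keV

(Intermediate values are shown rounded; full precision is carried through to the final answer.)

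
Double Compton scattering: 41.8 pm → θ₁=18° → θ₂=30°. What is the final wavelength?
42.2438 pm

Apply Compton shift twice:

First scattering at θ₁ = 18°:
Δλ₁ = λ_C(1 - cos(18°))
Δλ₁ = 2.4263 × 0.0489
Δλ₁ = 0.1188 pm

After first scattering:
λ₁ = 41.8 + 0.1188 = 41.9188 pm

Second scattering at θ₂ = 30°:
Δλ₂ = λ_C(1 - cos(30°))
Δλ₂ = 2.4263 × 0.1340
Δλ₂ = 0.3251 pm

Final wavelength:
λ₂ = 41.9188 + 0.3251 = 42.2438 pm

Total shift: Δλ_total = 0.1188 + 0.3251 = 0.4438 pm

(Intermediate values are shown rounded; full precision is carried through to the final answer.)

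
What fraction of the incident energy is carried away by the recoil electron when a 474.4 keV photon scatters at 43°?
0.1996 (or 19.96%)

Calculate initial and final photon energies:

Initial: E₀ = 474.4 keV → λ₀ = 2.6135 pm
Compton shift: Δλ = 0.6518 pm
Final wavelength: λ' = 3.2653 pm
Final energy: E' = 379.7007 keV

Fractional energy loss:
(E₀ - E')/E₀ = (474.4000 - 379.7007)/474.4000
= 94.6993/474.4000
= 0.1996
= 19.96%

(Intermediate values are shown rounded; full precision is carried through to the final answer.)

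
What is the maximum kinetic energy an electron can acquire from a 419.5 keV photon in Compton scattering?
260.7117 keV

Maximum energy transfer occurs at θ = 180° (backscattering).

Initial photon: E₀ = 419.5 keV → λ₀ = 2.9555 pm

Maximum Compton shift (at 180°):
Δλ_max = 2λ_C = 2 × 2.4263 = 4.8526 pm

Final wavelength:
λ' = 2.9555 + 4.8526 = 7.8081 pm

Minimum photon energy (maximum energy to electron):
E'_min = hc/λ' = 158.7883 keV

Maximum electron kinetic energy:
K_max = E₀ - E'_min = 419.5000 - 158.7883 = 260.7117 keV

(Intermediate values are shown rounded; full precision is carried through to the final answer.)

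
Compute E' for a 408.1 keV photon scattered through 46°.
328.0928 keV

First convert energy to wavelength:
λ = hc/E, with hc ≈ 1239.842 keV·pm (i.e. 1239.842 eV·nm)

For E = 408.1 keV = 408100 eV:
λ = 1239.842 keV·pm / 408.1 keV
λ = 3.0381 pm

Calculate the Compton shift:
Δλ = λ_C(1 - cos(46°)) = 2.4263 × 0.3053
Δλ = 0.7409 pm

Final wavelength:
λ' = 3.0381 + 0.7409 = 3.7789 pm

Final energy:
E' = hc/λ' = 1239.842 / 3.7789 = 328.0928 keV

(Intermediate values are shown rounded; full precision is carried through to the final answer.)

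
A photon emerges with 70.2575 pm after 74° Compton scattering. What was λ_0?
68.5000 pm

From λ' = λ + Δλ, we have λ = λ' - Δλ

First calculate the Compton shift:
Δλ = λ_C(1 - cos θ)
Δλ = 2.4263 × (1 - cos(74°))
Δλ = 2.4263 × 0.7244
Δλ = 1.7575 pm

Initial wavelength:
λ = λ' - Δλ
λ = 70.2575 - 1.7575
λ = 68.5000 pm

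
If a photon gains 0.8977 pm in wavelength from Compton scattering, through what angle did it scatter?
50.95°

From the Compton formula Δλ = λ_C(1 - cos θ), we can solve for θ:

cos θ = 1 - Δλ/λ_C

Given:
- Δλ = 0.8977 pm
- λ_C = h/(m_e·c) ≈ 2.42631024 pm

cos θ = 1 - 0.8977/2.42631024
cos θ = 1 - 0.369986
cos θ = 0.630014

θ = arccos(0.630014)
θ = 50.95°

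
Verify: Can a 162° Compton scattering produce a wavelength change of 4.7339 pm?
Yes, consistent

Calculate the expected shift for θ = 162°:

Δλ_expected = λ_C(1 - cos(162°))
Δλ_expected = 2.4263 × (1 - cos(162°))
Δλ_expected = 2.4263 × 1.9511
Δλ_expected = 4.7339 pm

Given shift: 4.7339 pm
Expected shift: 4.7339 pm
Difference: 0.0000 pm

The values match. This is consistent with Compton scattering at the stated angle.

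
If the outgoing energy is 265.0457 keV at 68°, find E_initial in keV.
392.3000 keV

Convert final energy to wavelength (hc ≈ 1239.842 keV·pm):
λ' = hc/E' = 1239.842 / 265.0457 = 4.6778 pm

Calculate the Compton shift:
Δλ = λ_C(1 - cos(68°))
Δλ = 2.4263 × (1 - cos(68°))
Δλ = 1.5174 pm

Initial wavelength:
λ = λ' - Δλ = 4.6778 - 1.5174 = 3.1604 pm

Initial energy:
E = hc/λ = 1239.842 / 3.1604 = 392.3000 keV

(Intermediate values are shown rounded; full precision is carried through to the final answer.)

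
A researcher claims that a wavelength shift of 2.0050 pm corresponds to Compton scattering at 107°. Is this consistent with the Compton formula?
No, inconsistent

Calculate the expected shift for θ = 107°:

Δλ_expected = λ_C(1 - cos(107°))
Δλ_expected = 2.4263 × (1 - cos(107°))
Δλ_expected = 2.4263 × 1.2924
Δλ_expected = 3.1357 pm

Given shift: 2.0050 pm
Expected shift: 3.1357 pm
Difference: 1.1307 pm

The values do not match. The given shift corresponds to θ ≈ 80.0°, not 107°.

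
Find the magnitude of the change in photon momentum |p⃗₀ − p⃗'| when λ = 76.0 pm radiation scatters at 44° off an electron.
6.5034e-24 kg·m/s

Photon momentum magnitude is p = h/λ.

Initial momentum:
p₀ = h/λ = 6.6261e-34/7.6000e-11 = 8.7185e-24 kg·m/s

After scattering:
λ' = λ + Δλ = 76.0 + 0.6810 = 76.6810 pm
p' = h/λ' = 6.6261e-34/7.6681e-11 = 8.6411e-24 kg·m/s

Momentum is a vector; the scattered photon's direction makes angle θ = 44° with the incident direction. The magnitude of the vector change Δp⃗ = p⃗₀ − p⃗' is found from the law of cosines:
|Δp⃗|² = p₀² + p'² − 2p₀p'cos θ
|Δp⃗|² = (8.7185e-24)² + (8.6411e-24)² − 2·8.7185e-24·8.6411e-24·cos(44°)
|Δp⃗| = 6.5034e-24 kg·m/s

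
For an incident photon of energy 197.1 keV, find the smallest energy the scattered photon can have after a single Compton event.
111.2660 keV (at θ = 180°)

The scattered photon has minimum energy when its wavelength is maximum, i.e., when the Compton shift Δλ = λ_C(1 − cos θ) is maximum. This occurs at θ = 180° (backscattering), giving Δλ_max = 2λ_C = 4.8526 pm.

Initial wavelength: λ₀ = hc/E₀ = 6.2904 pm
Maximum final wavelength: λ'_max = λ₀ + 2λ_C = 6.2904 + 4.8526 = 11.1430 pm
Minimum final energy: E'_min = hc/λ'_max = 111.2660 keV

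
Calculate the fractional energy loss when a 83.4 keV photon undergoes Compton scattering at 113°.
0.1850 (or 18.50%)

Calculate initial and final photon energies:

Initial: E₀ = 83.4 keV → λ₀ = 14.8662 pm
Compton shift: Δλ = 3.3743 pm
Final wavelength: λ' = 18.2406 pm
Final energy: E' = 67.9717 keV

Fractional energy loss:
(E₀ - E')/E₀ = (83.4000 - 67.9717)/83.4000
= 15.4283/83.4000
= 0.1850
= 18.50%

(Intermediate values are shown rounded; full precision is carried through to the final answer.)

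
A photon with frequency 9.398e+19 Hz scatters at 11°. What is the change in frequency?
1.295e+18 Hz (decrease)

Convert frequency to wavelength (c = 299792458 m/s):
λ₀ = c/f₀ = 299792458/9.398e+19 = 3.1899602e-12 m = 3.1900 pm

Calculate Compton shift:
Δλ = λ_C(1 - cos(11°)) = 0.0446 pm

Final wavelength:
λ' = λ₀ + Δλ = 3.1900 + 0.0446 = 3.2345 pm

Final frequency:
f' = c/λ' = 299792458/3.2345383e-12 = 9.2684775e+19 Hz

Frequency shift (decrease):
Δf = f₀ - f' = 9.398e+19 - 9.2684775e+19 = 1.295e+18 Hz

(Intermediate values are shown rounded; full precision is carried through to the final answer.)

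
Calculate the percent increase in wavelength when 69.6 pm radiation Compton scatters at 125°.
5.4856%

Calculate the Compton shift:
Δλ = λ_C(1 - cos(125°))
Δλ = 2.4263 × (1 - cos(125°))
Δλ = 2.4263 × 1.5736
Δλ = 3.8180 pm

Percentage change:
(Δλ/λ₀) × 100 = (3.8180/69.6) × 100
= 5.4856%

(Intermediate values are shown rounded; full precision is carried through to the final answer.)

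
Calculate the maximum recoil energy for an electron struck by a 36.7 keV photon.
4.6095 keV

Maximum energy transfer occurs at θ = 180° (backscattering).

Initial photon: E₀ = 36.7 keV → λ₀ = 33.7832 pm

Maximum Compton shift (at 180°):
Δλ_max = 2λ_C = 2 × 2.4263 = 4.8526 pm

Final wavelength:
λ' = 33.7832 + 4.8526 = 38.6358 pm

Minimum photon energy (maximum energy to electron):
E'_min = hc/λ' = 32.0905 keV

Maximum electron kinetic energy:
K_max = E₀ - E'_min = 36.7000 - 32.0905 = 4.6095 keV

(Intermediate values are shown rounded; full precision is carried through to the final answer.)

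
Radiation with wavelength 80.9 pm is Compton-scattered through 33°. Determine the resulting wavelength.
81.2914 pm

Using the Compton scattering formula:
λ' = λ + Δλ = λ + λ_C(1 - cos θ)

Given:
- Initial wavelength λ = 80.9 pm
- Scattering angle θ = 33°
- Compton wavelength λ_C ≈ 2.4263 pm

Calculate the shift:
Δλ = 2.4263 × (1 - cos(33°))
Δλ = 2.4263 × 0.1613
Δλ = 0.3914 pm

Final wavelength:
λ' = 80.9 + 0.3914 = 81.2914 pm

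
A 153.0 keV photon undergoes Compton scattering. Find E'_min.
95.6952 keV (at θ = 180°)

The scattered photon has minimum energy when its wavelength is maximum, i.e., when the Compton shift Δλ = λ_C(1 − cos θ) is maximum. This occurs at θ = 180° (backscattering), giving Δλ_max = 2λ_C = 4.8526 pm.

Initial wavelength: λ₀ = hc/E₀ = 8.1035 pm
Maximum final wavelength: λ'_max = λ₀ + 2λ_C = 8.1035 + 4.8526 = 12.9562 pm
Minimum final energy: E'_min = hc/λ'_max = 95.6952 keV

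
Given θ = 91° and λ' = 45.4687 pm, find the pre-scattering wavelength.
43.0000 pm

From λ' = λ + Δλ, we have λ = λ' - Δλ

First calculate the Compton shift:
Δλ = λ_C(1 - cos θ)
Δλ = 2.4263 × (1 - cos(91°))
Δλ = 2.4263 × 1.0175
Δλ = 2.4687 pm

Initial wavelength:
λ = λ' - Δλ
λ = 45.4687 - 2.4687
λ = 43.0000 pm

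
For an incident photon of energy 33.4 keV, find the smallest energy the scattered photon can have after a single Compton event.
29.5386 keV (at θ = 180°)

The scattered photon has minimum energy when its wavelength is maximum, i.e., when the Compton shift Δλ = λ_C(1 − cos θ) is maximum. This occurs at θ = 180° (backscattering), giving Δλ_max = 2λ_C = 4.8526 pm.

Initial wavelength: λ₀ = hc/E₀ = 37.1210 pm
Maximum final wavelength: λ'_max = λ₀ + 2λ_C = 37.1210 + 4.8526 = 41.9736 pm
Minimum final energy: E'_min = hc/λ'_max = 29.5386 keV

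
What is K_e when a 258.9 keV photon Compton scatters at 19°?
6.9545 keV

By energy conservation: K_e = E_initial - E_final

First find the scattered photon energy:
Initial wavelength: λ = hc/E = 4.7889 pm
Compton shift: Δλ = λ_C(1 - cos(19°)) = 0.1322 pm
Final wavelength: λ' = 4.7889 + 0.1322 = 4.9211 pm
Final photon energy: E' = hc/λ' = 251.9455 keV

Electron kinetic energy:
K_e = E - E' = 258.9000 - 251.9455 = 6.9545 keV

(Intermediate values are shown rounded; full precision is carried through to the final answer.)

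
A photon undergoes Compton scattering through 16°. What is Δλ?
0.0940 pm

Using the Compton scattering formula:
Δλ = λ_C(1 - cos θ)

where λ_C = h/(m_e·c) ≈ 2.4263 pm is the Compton wavelength of an electron.

For θ = 16°:
cos(16°) = 0.9613
1 - cos(16°) = 0.0387

Δλ = 2.4263 × 0.0387
Δλ = 0.0940 pm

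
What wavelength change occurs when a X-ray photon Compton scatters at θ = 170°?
4.8158 pm

Using the Compton scattering formula:
Δλ = λ_C(1 - cos θ)

where λ_C = h/(m_e·c) ≈ 2.4263 pm is the Compton wavelength of an electron.

For θ = 170°:
cos(170°) = -0.9848
1 - cos(170°) = 1.9848

Δλ = 2.4263 × 1.9848
Δλ = 4.8158 pm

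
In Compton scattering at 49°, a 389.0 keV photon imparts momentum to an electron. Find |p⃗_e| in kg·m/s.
1.5944e-22 kg·m/s

The electron is initially at rest, so by conservation of momentum:
p⃗_e = p⃗₀ − p⃗'  (incident photon momentum minus scattered photon momentum)

Photon momentum magnitudes (p = h/λ = E/c):
λ₀ = hc/E₀ = 3.1873 pm → p₀ = h/λ₀ = 2.0789e-22 kg·m/s
Δλ = λ_C(1 − cos 49°) = 0.8345 pm
λ' = 4.0218 pm → p' = h/λ' = 1.6476e-22 kg·m/s

The scattered photon makes angle θ = 49° with the incident direction, so by the law of cosines:
|p⃗_e|² = p₀² + p'² − 2p₀p'cos θ
|p⃗_e|² = (2.0789e-22)² + (1.6476e-22)² − 2·2.0789e-22·1.6476e-22·cos(49°)
|p⃗_e| = 1.5944e-22 kg·m/s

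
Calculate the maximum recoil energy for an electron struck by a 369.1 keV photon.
218.1155 keV

Maximum energy transfer occurs at θ = 180° (backscattering).

Initial photon: E₀ = 369.1 keV → λ₀ = 3.3591 pm

Maximum Compton shift (at 180°):
Δλ_max = 2λ_C = 2 × 2.4263 = 4.8526 pm

Final wavelength:
λ' = 3.3591 + 4.8526 = 8.2117 pm

Minimum photon energy (maximum energy to electron):
E'_min = hc/λ' = 150.9845 keV

Maximum electron kinetic energy:
K_max = E₀ - E'_min = 369.1000 - 150.9845 = 218.1155 keV

(Intermediate values are shown rounded; full precision is carried through to the final answer.)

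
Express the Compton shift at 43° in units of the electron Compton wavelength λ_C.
0.2686 λ_C

The Compton shift formula is:
Δλ = λ_C(1 - cos θ)

Dividing both sides by λ_C:
Δλ/λ_C = 1 - cos θ

For θ = 43°:
Δλ/λ_C = 1 - cos(43°)
Δλ/λ_C = 1 - 0.7314
Δλ/λ_C = 0.2686

This means the shift is 0.2686 × λ_C = 0.6518 pm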